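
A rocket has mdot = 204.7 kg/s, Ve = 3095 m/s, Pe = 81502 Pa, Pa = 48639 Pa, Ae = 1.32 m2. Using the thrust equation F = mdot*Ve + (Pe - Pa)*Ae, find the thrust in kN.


F = 204.7 * 3095 + (81502 - 48639) * 1.32 = 676926.0 N = 676.9 kN

676.9 kN


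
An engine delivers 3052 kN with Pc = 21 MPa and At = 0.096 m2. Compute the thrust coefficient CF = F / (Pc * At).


CF = 3052000 / (21e6 * 0.096) = 1.51

1.51


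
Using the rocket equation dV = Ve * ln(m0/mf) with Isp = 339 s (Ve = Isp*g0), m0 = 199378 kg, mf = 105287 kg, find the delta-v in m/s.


Ve = 339 * 9.81 = 3325.59 m/s
dV = 3325.59 * ln(199378/105287) = 2123 m/s

2123 m/s


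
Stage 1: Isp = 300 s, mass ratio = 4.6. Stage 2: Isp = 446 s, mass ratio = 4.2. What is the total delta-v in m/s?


dV1 = 300 * 9.81 * ln(4.6) = 4491.2 m/s
dV2 = 446 * 9.81 * ln(4.2) = 6278.9 m/s
Total dV = 4491.2 + 6278.9 = 10770.1 m/s ~ 10770 m/s

10770 m/s


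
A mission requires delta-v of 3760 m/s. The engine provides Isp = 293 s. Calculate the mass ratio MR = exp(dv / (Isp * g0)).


Ve = 293 * 9.81 = 2874.33 m/s
MR = exp(3760 / 2874.33) = 3.699

3.699


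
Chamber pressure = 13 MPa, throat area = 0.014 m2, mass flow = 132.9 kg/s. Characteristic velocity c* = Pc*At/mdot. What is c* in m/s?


c* = 13e6 * 0.014 / 132.9 = 1369 m/s

1369 m/s


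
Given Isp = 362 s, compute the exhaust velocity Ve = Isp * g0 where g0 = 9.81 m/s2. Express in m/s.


Ve = Isp * g0 = 362 * 9.81 = 3551.2 m/s

3551.2 m/s


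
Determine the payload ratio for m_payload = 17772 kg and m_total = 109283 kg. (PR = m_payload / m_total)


PR = 17772 / 109283 = 0.1626

0.1626


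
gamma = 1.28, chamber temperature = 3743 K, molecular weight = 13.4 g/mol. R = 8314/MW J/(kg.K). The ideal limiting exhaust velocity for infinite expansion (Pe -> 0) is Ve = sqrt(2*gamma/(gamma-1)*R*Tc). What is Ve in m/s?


R = 8314 / 13.4 = 620.45 J/(kg.K)
Ve = sqrt(2 * 1.28 / (1.28 - 1) * 620.45 * 3743) = 4608 m/s

4608 m/s


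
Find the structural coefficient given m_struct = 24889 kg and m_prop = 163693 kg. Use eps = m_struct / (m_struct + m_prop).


eps = 24889 / (24889 + 163693) = 0.132

0.132


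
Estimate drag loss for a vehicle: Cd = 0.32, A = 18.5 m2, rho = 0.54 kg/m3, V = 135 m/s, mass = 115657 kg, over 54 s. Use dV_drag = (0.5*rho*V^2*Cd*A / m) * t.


D = 0.5 * 0.54 * 135^2 * 0.32 * 18.5 = 29130.84 N
a = 29130.84 / 115657 = 0.2519 m/s2
dV = 0.2519 * 54 = 13.6 m/s

13.6 m/s


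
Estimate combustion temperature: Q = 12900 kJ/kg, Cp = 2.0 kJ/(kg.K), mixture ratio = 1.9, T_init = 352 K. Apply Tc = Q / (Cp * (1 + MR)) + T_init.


Tc = 12900 / (2.0 * (1 + 1.9)) + 352 = 2576 K

2576 K


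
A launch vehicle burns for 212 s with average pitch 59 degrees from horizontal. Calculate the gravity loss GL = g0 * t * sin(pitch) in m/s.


GL = 9.81 * 212 * sin(59 deg) = 1783 m/s

1783 m/s


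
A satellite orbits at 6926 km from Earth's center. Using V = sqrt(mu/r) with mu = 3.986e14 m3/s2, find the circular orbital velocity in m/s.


V = sqrt(3.986e14 / 6926000) = 7586 m/s

7586 m/s


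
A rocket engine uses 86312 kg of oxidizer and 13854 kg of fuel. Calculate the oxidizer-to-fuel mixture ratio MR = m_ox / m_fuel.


MR = 86312 / 13854 = 6.23

6.23


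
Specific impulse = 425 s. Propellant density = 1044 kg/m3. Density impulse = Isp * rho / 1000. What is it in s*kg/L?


rho*Isp = 425 * 1044 / 1000 = 444 s*kg/L

444 s*kg/L


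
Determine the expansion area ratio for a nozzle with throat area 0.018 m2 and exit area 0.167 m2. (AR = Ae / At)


AR = 0.167 / 0.018 = 9.3

9.3


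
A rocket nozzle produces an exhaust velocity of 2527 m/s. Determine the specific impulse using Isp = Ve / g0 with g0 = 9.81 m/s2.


Isp = Ve / g0 = 2527 / 9.81 = 257.6 s

257.6 s


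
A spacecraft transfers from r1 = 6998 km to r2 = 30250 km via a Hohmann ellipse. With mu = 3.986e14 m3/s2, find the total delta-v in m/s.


V1 = sqrt(mu/r1) = 7547.13 m/s
dV1 = V1*(sqrt(2*r2/(r1+r2)) - 1) = 2071.38 m/s
V2 = sqrt(mu/r2) = 3629.99 m/s
dV2 = V2*(1 - sqrt(2*r1/(r1+r2))) = 1404.86 m/s
Total dV = 3476 m/s

3476 m/s


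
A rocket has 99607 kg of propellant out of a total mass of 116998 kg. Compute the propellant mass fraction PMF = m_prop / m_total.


PMF = 99607 / 116998 = 0.851

0.851


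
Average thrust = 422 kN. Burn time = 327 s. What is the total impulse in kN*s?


It = 422 * 327 = 137994 kN*s

137994 kN*s


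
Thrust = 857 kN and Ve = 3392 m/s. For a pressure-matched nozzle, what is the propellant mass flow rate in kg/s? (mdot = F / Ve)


mdot = F / Ve = 857000 / 3392 = 252.7 kg/s

252.7 kg/s


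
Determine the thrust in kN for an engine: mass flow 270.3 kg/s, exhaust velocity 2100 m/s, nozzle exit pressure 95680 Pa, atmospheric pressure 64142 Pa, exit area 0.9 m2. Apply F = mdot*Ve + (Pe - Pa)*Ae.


F = 270.3 * 2100 + (95680 - 64142) * 0.9 = 596014.0 N = 596.0 kN

596.0 kN


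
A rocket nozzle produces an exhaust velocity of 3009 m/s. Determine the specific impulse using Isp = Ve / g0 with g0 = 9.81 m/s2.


Isp = Ve / g0 = 3009 / 9.81 = 306.7 s

306.7 s


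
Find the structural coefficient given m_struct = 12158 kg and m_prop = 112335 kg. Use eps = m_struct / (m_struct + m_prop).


eps = 12158 / (12158 + 112335) = 0.0977

0.0977


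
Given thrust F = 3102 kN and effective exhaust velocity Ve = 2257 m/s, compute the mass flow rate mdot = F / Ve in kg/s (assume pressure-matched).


mdot = F / Ve = 3102000 / 2257 = 1374.4 kg/s

1374.4 kg/s


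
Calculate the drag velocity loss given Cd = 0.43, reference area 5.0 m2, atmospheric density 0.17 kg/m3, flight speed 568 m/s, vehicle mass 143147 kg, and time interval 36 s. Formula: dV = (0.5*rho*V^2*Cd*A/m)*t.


D = 0.5 * 0.17 * 568^2 * 0.43 * 5.0 = 58959.54 N
a = 58959.54 / 143147 = 0.4119 m/s2
dV = 0.4119 * 36 = 14.8 m/s

14.8 m/s


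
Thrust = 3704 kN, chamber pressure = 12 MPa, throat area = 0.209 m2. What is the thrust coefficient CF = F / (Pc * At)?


CF = 3704000 / (12e6 * 0.209) = 1.48

1.48


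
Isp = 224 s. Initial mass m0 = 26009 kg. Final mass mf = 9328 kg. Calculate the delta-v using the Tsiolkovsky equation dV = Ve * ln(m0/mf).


Ve = 224 * 9.81 = 2197.44 m/s
dV = 2197.44 * ln(26009/9328) = 2253 m/s

2253 m/s


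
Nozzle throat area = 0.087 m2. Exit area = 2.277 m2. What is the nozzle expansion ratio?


AR = 2.277 / 0.087 = 26.2

26.2


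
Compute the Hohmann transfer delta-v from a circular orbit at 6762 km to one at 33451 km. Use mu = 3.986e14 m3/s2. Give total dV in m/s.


V1 = sqrt(mu/r1) = 7677.7 m/s
dV1 = V1*(sqrt(2*r2/(r1+r2)) - 1) = 2225.31 m/s
V2 = sqrt(mu/r2) = 3451.95 m/s
dV2 = V2*(1 - sqrt(2*r1/(r1+r2))) = 1450.09 m/s
Total dV = 3675 m/s

3675 m/s


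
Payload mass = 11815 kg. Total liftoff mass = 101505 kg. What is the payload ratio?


PR = 11815 / 101505 = 0.1164

0.1164


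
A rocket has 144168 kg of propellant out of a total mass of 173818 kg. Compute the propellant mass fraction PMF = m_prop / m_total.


PMF = 144168 / 173818 = 0.829

0.829


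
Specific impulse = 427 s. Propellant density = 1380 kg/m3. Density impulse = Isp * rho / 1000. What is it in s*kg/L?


rho*Isp = 427 * 1380 / 1000 = 589 s*kg/L

589 s*kg/L


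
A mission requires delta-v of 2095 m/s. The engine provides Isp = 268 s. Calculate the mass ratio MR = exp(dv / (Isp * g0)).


Ve = 268 * 9.81 = 2629.08 m/s
MR = exp(2095 / 2629.08) = 2.219

2.219


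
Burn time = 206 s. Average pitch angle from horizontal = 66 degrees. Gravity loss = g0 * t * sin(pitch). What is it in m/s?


GL = 9.81 * 206 * sin(66 deg) = 1846 m/s

1846 m/s


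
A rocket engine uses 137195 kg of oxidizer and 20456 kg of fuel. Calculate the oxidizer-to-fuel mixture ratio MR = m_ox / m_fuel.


MR = 137195 / 20456 = 6.71

6.71


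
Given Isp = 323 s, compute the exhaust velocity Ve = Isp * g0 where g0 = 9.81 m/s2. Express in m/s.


Ve = Isp * g0 = 323 * 9.81 = 3168.6 m/s

3168.6 m/s


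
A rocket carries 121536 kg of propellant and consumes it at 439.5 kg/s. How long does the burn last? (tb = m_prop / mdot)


tb = 121536 / 439.5 = 276.5 s

276.5 s


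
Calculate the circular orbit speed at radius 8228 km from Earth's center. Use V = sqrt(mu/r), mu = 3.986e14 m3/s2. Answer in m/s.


V = sqrt(3.986e14 / 8228000) = 6960 m/s

6960 m/s


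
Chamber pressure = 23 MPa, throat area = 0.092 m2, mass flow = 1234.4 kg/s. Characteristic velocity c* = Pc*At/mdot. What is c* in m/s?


c* = 23e6 * 0.092 / 1234.4 = 1714 m/s

1714 m/s


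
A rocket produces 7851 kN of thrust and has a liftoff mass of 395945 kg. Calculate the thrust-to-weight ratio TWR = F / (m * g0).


TWR = 7851000 / (395945 * 9.81) = 2.02

2.02


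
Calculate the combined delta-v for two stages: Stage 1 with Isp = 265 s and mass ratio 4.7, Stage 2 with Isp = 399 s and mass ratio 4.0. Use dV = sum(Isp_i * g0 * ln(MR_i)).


dV1 = 265 * 9.81 * ln(4.7) = 4023.1 m/s
dV2 = 399 * 9.81 * ln(4.0) = 5426.2 m/s
Total dV = 4023.1 + 5426.2 = 9449.3 m/s ~ 9449 m/s

9449 m/s


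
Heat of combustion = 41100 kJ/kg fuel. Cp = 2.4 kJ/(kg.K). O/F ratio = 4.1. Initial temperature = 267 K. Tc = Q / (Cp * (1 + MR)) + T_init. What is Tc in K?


Tc = 41100 / (2.4 * (1 + 4.1)) + 267 = 3625 K

3625 K


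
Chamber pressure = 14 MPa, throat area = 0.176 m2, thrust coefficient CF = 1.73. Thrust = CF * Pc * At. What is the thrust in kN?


F = 1.73 * 14e6 * 0.176 = 4.2627e+06 N = 4262.7 kN

4262.7 kN


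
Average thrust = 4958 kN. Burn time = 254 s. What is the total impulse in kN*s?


It = 4958 * 254 = 1259332 kN*s

1259332 kN*s


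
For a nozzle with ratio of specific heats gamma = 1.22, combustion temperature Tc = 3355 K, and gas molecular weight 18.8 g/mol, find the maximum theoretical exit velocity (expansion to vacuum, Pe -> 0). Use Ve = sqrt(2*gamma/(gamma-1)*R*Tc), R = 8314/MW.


R = 8314 / 18.8 = 442.23 J/(kg.K)
Ve = sqrt(2 * 1.22 / (1.22 - 1) * 442.23 * 3355) = 4057 m/s

4057 m/s


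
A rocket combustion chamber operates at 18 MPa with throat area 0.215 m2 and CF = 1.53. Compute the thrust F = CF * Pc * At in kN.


F = 1.53 * 18e6 * 0.215 = 5.9211e+06 N = 5921.1 kN

5921.1 kN


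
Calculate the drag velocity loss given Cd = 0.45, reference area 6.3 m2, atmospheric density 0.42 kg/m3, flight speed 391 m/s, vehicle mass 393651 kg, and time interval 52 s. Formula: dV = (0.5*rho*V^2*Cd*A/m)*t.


D = 0.5 * 0.42 * 391^2 * 0.45 * 6.3 = 91017.7 N
a = 91017.7 / 393651 = 0.2312 m/s2
dV = 0.2312 * 52 = 12.0 m/s

12.0 m/s


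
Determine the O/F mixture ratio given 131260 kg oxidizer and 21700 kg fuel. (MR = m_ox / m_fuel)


MR = 131260 / 21700 = 6.05

6.05


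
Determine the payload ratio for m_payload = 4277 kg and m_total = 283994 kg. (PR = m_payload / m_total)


PR = 4277 / 283994 = 0.0151

0.0151


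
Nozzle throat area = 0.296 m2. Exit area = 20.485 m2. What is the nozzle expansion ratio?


AR = 20.485 / 0.296 = 69.2

69.2


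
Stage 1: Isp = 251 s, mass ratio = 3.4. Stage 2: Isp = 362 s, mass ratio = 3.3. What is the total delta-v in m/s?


dV1 = 251 * 9.81 * ln(3.4) = 3013.3 m/s
dV2 = 362 * 9.81 * ln(3.3) = 4239.9 m/s
Total dV = 3013.3 + 4239.9 = 7253.2 m/s ~ 7253 m/s

7253 m/s


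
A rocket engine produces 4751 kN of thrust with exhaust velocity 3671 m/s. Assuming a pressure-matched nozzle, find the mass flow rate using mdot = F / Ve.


mdot = F / Ve = 4751000 / 3671 = 1294.2 kg/s

1294.2 kg/s


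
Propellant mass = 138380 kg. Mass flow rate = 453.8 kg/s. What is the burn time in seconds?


tb = 138380 / 453.8 = 304.9 s

304.9 s


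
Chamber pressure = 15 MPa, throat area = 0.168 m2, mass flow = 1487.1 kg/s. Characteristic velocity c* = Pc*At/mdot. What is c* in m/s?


c* = 15e6 * 0.168 / 1487.1 = 1695 m/s

1695 m/s


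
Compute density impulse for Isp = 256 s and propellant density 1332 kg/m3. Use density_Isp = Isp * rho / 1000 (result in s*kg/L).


rho*Isp = 256 * 1332 / 1000 = 341 s*kg/L

341 s*kg/L


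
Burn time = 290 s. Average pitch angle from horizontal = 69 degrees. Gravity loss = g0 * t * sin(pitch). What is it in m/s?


GL = 9.81 * 290 * sin(69 deg) = 2656 m/s

2656 m/s


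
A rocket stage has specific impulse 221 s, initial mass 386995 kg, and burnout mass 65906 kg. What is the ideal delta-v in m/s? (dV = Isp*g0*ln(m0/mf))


Ve = 221 * 9.81 = 2168.01 m/s
dV = 2168.01 * ln(386995/65906) = 3838 m/s

3838 m/s


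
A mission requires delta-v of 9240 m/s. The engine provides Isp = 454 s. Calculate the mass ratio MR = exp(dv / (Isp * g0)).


Ve = 454 * 9.81 = 4453.74 m/s
MR = exp(9240 / 4453.74) = 7.962

7.962


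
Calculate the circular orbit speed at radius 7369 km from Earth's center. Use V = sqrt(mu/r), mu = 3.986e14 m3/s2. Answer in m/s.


V = sqrt(3.986e14 / 7369000) = 7355 m/s

7355 m/s


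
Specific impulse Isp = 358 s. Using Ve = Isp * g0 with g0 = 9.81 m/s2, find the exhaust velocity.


Ve = Isp * g0 = 358 * 9.81 = 3512.0 m/s

3512.0 m/s


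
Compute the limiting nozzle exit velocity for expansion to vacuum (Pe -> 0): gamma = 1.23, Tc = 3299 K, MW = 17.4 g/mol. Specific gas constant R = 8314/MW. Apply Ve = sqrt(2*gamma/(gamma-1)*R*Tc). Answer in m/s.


R = 8314 / 17.4 = 477.82 J/(kg.K)
Ve = sqrt(2 * 1.23 / (1.23 - 1) * 477.82 * 3299) = 4106 m/s

4106 m/s


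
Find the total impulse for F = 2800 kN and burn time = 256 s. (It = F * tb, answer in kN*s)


It = 2800 * 256 = 716800 kN*s

716800 kN*s


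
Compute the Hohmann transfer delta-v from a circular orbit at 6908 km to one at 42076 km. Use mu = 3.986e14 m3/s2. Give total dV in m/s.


V1 = sqrt(mu/r1) = 7596.13 m/s
dV1 = V1*(sqrt(2*r2/(r1+r2)) - 1) = 2360.16 m/s
V2 = sqrt(mu/r2) = 3077.88 m/s
dV2 = V2*(1 - sqrt(2*r1/(r1+r2))) = 1443.26 m/s
Total dV = 3803 m/s

3803 m/s


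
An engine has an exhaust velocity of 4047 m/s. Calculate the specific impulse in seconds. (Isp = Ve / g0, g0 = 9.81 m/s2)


Isp = Ve / g0 = 4047 / 9.81 = 412.5 s

412.5 s


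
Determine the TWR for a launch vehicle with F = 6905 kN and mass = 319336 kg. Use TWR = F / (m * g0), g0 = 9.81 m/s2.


TWR = 6905000 / (319336 * 9.81) = 2.2

2.2


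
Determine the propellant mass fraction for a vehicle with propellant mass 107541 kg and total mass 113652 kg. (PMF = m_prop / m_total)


PMF = 107541 / 113652 = 0.946

0.946


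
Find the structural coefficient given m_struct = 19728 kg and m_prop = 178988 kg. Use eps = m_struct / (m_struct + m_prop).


eps = 19728 / (19728 + 178988) = 0.0993

0.0993


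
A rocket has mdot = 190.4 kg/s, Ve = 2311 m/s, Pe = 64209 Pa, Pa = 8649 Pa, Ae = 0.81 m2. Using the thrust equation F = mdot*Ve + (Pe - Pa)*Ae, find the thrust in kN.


F = 190.4 * 2311 + (64209 - 8649) * 0.81 = 485018.0 N = 485.0 kN

485.0 kN


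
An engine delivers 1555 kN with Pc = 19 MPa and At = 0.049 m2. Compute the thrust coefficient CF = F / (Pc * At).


CF = 1555000 / (19e6 * 0.049) = 1.67

1.67


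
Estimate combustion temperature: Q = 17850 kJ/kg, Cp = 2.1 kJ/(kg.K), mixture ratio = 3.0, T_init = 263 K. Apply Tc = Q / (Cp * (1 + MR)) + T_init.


Tc = 17850 / (2.1 * (1 + 3.0)) + 263 = 2388 K

2388 K


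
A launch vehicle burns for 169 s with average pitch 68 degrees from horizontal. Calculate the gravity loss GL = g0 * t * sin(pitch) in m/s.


GL = 9.81 * 169 * sin(68 deg) = 1537 m/s

1537 m/s


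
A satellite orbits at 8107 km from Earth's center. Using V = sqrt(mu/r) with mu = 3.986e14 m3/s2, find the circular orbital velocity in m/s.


V = sqrt(3.986e14 / 8107000) = 7012 m/s

7012 m/s


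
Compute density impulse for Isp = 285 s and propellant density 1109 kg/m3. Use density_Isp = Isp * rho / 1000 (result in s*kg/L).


rho*Isp = 285 * 1109 / 1000 = 316 s*kg/L

316 s*kg/L


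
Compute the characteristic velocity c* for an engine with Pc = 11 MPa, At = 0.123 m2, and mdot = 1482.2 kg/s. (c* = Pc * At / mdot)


c* = 11e6 * 0.123 / 1482.2 = 913 m/s

913 m/s


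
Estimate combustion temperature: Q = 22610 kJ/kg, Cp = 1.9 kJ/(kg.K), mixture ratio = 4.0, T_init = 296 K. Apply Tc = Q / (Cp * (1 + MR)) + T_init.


Tc = 22610 / (1.9 * (1 + 4.0)) + 296 = 2676 K

2676 K


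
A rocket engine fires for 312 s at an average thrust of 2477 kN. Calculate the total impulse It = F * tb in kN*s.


It = 2477 * 312 = 772824 kN*s

772824 kN*s


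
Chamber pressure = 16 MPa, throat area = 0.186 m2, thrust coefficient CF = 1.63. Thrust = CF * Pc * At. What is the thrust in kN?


F = 1.63 * 16e6 * 0.186 = 4.8509e+06 N = 4850.9 kN

4850.9 kN


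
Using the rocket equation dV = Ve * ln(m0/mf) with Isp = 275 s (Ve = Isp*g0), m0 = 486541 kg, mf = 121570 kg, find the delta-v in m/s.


Ve = 275 * 9.81 = 2697.75 m/s
dV = 2697.75 * ln(486541/121570) = 3741 m/s

3741 m/s


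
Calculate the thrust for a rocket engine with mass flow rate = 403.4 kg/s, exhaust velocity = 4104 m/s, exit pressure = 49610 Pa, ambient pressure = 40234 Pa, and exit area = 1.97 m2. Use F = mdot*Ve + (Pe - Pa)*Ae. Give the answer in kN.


F = 403.4 * 4104 + (49610 - 40234) * 1.97 = 1.6740e+06 N = 1674.0 kN

1674.0 kN


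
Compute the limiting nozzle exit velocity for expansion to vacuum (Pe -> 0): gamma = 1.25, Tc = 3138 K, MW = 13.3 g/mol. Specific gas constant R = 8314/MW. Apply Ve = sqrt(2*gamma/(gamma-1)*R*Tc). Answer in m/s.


R = 8314 / 13.3 = 625.11 J/(kg.K)
Ve = sqrt(2 * 1.25 / (1.25 - 1) * 625.11 * 3138) = 4429 m/s

4429 m/s


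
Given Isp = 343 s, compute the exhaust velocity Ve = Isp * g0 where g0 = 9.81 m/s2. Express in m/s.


Ve = Isp * g0 = 343 * 9.81 = 3364.8 m/s

3364.8 m/s


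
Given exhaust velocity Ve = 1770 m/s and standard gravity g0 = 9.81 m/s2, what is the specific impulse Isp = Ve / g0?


Isp = Ve / g0 = 1770 / 9.81 = 180.4 s

180.4 s


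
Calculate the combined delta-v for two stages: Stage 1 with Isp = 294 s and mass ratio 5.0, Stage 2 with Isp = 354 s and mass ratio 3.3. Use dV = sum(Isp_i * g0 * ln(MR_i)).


dV1 = 294 * 9.81 * ln(5.0) = 4641.8 m/s
dV2 = 354 * 9.81 * ln(3.3) = 4146.2 m/s
Total dV = 4641.8 + 4146.2 = 8788.0 m/s ~ 8788 m/s

8788 m/s


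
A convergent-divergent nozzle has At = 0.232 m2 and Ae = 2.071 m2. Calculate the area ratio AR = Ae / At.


AR = 2.071 / 0.232 = 8.9

8.9


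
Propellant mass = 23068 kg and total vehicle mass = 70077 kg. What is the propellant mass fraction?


PMF = 23068 / 70077 = 0.329

0.329


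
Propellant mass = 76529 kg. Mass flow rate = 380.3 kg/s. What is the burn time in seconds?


tb = 76529 / 380.3 = 201.2 s

201.2 s


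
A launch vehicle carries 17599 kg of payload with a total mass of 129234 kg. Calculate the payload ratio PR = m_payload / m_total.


PR = 17599 / 129234 = 0.1362

0.1362


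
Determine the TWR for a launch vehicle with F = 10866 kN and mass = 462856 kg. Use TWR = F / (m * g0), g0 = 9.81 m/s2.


TWR = 10866000 / (462856 * 9.81) = 2.39

2.39


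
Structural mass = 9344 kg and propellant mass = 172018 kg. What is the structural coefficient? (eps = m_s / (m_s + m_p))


eps = 9344 / (9344 + 172018) = 0.0515

0.0515


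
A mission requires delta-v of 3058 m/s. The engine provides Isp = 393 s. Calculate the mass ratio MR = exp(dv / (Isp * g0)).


Ve = 393 * 9.81 = 3855.33 m/s
MR = exp(3058 / 3855.33) = 2.21

2.21


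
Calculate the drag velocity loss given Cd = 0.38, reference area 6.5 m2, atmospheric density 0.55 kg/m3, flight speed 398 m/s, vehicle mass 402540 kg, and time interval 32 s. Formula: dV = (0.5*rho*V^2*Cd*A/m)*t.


D = 0.5 * 0.55 * 398^2 * 0.38 * 6.5 = 107595.92 N
a = 107595.92 / 402540 = 0.2673 m/s2
dV = 0.2673 * 32 = 8.6 m/s

8.6 m/s


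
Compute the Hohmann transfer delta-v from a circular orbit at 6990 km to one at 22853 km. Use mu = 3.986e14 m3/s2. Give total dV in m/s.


V1 = sqrt(mu/r1) = 7551.44 m/s
dV1 = V1*(sqrt(2*r2/(r1+r2)) - 1) = 1793.9 m/s
V2 = sqrt(mu/r2) = 4176.35 m/s
dV2 = V2*(1 - sqrt(2*r1/(r1+r2))) = 1317.91 m/s
Total dV = 3112 m/s

3112 m/s


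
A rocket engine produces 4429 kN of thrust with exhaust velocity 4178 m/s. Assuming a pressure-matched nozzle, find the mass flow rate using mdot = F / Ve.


mdot = F / Ve = 4429000 / 4178 = 1060.1 kg/s

1060.1 kg/s


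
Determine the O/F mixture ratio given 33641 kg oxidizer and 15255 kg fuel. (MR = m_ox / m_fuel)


MR = 33641 / 15255 = 2.21

2.21


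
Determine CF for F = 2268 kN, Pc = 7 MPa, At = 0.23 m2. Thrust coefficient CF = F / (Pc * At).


CF = 2268000 / (7e6 * 0.23) = 1.41

1.41


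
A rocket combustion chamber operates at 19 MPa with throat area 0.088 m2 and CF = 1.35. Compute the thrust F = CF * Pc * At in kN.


F = 1.35 * 19e6 * 0.088 = 2.2572e+06 N = 2257.2 kN

2257.2 kN


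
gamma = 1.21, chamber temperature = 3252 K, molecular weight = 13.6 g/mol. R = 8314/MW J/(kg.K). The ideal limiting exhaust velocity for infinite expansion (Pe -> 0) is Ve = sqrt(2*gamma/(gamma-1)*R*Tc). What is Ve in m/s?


R = 8314 / 13.6 = 611.32 J/(kg.K)
Ve = sqrt(2 * 1.21 / (1.21 - 1) * 611.32 * 3252) = 4786 m/s

4786 m/s


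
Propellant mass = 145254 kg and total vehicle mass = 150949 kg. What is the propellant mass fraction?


PMF = 145254 / 150949 = 0.962

0.962


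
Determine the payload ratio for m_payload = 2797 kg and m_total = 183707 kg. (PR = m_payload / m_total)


PR = 2797 / 183707 = 0.0152

0.0152


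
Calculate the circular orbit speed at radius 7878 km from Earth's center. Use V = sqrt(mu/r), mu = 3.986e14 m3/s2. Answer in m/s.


V = sqrt(3.986e14 / 7878000) = 7113 m/s

7113 m/s


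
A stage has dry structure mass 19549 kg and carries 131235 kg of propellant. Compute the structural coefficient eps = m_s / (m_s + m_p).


eps = 19549 / (19549 + 131235) = 0.1296

0.1296


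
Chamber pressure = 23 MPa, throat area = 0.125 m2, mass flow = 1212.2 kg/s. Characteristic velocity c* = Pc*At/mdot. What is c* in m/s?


c* = 23e6 * 0.125 / 1212.2 = 2372 m/s

2372 m/s


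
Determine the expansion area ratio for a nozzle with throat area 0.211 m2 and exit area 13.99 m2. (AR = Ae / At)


AR = 13.99 / 0.211 = 66.3

66.3


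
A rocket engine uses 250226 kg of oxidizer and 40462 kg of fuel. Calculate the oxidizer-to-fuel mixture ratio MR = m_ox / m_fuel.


MR = 250226 / 40462 = 6.18

6.18


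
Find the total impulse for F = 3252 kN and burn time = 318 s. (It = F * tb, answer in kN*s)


It = 3252 * 318 = 1034136 kN*s

1034136 kN*s


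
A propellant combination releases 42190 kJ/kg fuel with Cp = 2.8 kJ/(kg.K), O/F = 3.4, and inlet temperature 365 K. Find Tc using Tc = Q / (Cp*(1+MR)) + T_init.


Tc = 42190 / (2.8 * (1 + 3.4)) + 365 = 3790 K

3790 K


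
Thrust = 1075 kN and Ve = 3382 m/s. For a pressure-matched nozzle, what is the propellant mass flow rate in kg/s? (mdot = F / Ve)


mdot = F / Ve = 1075000 / 3382 = 317.9 kg/s

317.9 kg/s


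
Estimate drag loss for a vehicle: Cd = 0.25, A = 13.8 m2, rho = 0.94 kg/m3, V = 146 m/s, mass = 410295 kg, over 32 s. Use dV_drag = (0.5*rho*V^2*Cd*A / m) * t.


D = 0.5 * 0.94 * 146^2 * 0.25 * 13.8 = 34563.89 N
a = 34563.89 / 410295 = 0.0842 m/s2
dV = 0.0842 * 32 = 2.7 m/s

2.7 m/s


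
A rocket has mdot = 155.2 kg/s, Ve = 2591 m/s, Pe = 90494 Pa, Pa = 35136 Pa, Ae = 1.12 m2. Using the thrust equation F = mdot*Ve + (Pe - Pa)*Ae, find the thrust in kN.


F = 155.2 * 2591 + (90494 - 35136) * 1.12 = 464124.0 N = 464.1 kN

464.1 kN


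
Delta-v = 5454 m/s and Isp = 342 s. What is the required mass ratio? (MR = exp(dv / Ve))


Ve = 342 * 9.81 = 3355.02 m/s
MR = exp(5454 / 3355.02) = 5.082

5.082


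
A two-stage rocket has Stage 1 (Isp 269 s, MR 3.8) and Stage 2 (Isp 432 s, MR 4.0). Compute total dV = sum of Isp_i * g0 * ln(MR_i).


dV1 = 269 * 9.81 * ln(3.8) = 3522.9 m/s
dV2 = 432 * 9.81 * ln(4.0) = 5875.0 m/s
Total dV = 3522.9 + 5875.0 = 9397.9 m/s ~ 9398 m/s

9398 m/s


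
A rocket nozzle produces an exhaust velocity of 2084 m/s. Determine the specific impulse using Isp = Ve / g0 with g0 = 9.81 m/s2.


Isp = Ve / g0 = 2084 / 9.81 = 212.4 s

212.4 s


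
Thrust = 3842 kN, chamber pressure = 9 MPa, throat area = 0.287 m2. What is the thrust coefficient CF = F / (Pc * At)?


CF = 3842000 / (9e6 * 0.287) = 1.49

1.49


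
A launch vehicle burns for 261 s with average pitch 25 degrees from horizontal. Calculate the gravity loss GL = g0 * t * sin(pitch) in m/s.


GL = 9.81 * 261 * sin(25 deg) = 1082 m/s

1082 m/s


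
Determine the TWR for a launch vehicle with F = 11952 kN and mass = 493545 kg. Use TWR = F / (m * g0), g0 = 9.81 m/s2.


TWR = 11952000 / (493545 * 9.81) = 2.47

2.47


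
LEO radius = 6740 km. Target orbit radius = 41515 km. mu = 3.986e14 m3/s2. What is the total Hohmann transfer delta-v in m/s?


V1 = sqrt(mu/r1) = 7690.22 m/s
dV1 = V1*(sqrt(2*r2/(r1+r2)) - 1) = 2397.32 m/s
V2 = sqrt(mu/r2) = 3098.6 m/s
dV2 = V2*(1 - sqrt(2*r1/(r1+r2))) = 1460.88 m/s
Total dV = 3858 m/s

3858 m/s


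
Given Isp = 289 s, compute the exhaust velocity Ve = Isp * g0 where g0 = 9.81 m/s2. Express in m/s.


Ve = Isp * g0 = 289 * 9.81 = 2835.1 m/s

2835.1 m/s


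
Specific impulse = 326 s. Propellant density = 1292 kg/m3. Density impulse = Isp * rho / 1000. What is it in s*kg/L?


rho*Isp = 326 * 1292 / 1000 = 421 s*kg/L

421 s*kg/L


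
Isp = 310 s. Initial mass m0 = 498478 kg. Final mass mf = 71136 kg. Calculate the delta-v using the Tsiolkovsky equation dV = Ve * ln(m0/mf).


Ve = 310 * 9.81 = 3041.1 m/s
dV = 3041.1 * ln(498478/71136) = 5921 m/s

5921 m/s


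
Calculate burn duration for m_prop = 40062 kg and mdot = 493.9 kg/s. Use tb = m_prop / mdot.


tb = 40062 / 493.9 = 81.1 s

81.1 s


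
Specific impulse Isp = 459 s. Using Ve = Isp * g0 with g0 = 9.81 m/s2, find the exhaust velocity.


Ve = Isp * g0 = 459 * 9.81 = 4502.8 m/s

4502.8 m/s


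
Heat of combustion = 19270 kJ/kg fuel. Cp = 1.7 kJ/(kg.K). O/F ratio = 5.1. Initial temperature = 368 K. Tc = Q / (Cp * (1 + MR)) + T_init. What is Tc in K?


Tc = 19270 / (1.7 * (1 + 5.1)) + 368 = 2226 K

2226 K


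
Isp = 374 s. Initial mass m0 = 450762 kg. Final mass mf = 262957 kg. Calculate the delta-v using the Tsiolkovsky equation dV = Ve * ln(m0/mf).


Ve = 374 * 9.81 = 3668.94 m/s
dV = 3668.94 * ln(450762/262957) = 1977 m/s

1977 m/s


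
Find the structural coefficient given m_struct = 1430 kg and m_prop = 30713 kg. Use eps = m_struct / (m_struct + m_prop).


eps = 1430 / (1430 + 30713) = 0.0445

0.0445


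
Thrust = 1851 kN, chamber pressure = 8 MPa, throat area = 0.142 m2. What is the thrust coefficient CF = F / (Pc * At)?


CF = 1851000 / (8e6 * 0.142) = 1.63

1.63


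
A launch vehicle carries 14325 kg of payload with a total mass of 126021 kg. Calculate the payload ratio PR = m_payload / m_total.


PR = 14325 / 126021 = 0.1137

0.1137


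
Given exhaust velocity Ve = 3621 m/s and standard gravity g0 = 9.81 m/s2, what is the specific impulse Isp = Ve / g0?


Isp = Ve / g0 = 3621 / 9.81 = 369.1 s

369.1 s


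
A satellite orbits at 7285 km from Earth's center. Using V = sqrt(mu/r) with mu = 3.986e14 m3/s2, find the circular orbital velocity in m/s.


V = sqrt(3.986e14 / 7285000) = 7397 m/s

7397 m/s


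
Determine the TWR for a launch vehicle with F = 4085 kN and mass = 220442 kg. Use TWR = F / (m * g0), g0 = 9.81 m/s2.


TWR = 4085000 / (220442 * 9.81) = 1.89

1.89


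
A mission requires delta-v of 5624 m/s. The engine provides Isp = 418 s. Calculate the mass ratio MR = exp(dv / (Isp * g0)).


Ve = 418 * 9.81 = 4100.58 m/s
MR = exp(5624 / 4100.58) = 3.941

3.941


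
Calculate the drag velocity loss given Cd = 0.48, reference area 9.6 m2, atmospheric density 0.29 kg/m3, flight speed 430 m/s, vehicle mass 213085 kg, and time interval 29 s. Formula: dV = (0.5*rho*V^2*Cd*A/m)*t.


D = 0.5 * 0.29 * 430^2 * 0.48 * 9.6 = 123542.78 N
a = 123542.78 / 213085 = 0.5798 m/s2
dV = 0.5798 * 29 = 16.8 m/s

16.8 m/s


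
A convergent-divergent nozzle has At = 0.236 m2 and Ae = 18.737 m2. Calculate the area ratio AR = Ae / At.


AR = 18.737 / 0.236 = 79.4

79.4


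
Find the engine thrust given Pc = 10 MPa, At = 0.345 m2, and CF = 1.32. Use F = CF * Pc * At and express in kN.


F = 1.32 * 10e6 * 0.345 = 4.5540e+06 N = 4554.0 kN

4554.0 kN


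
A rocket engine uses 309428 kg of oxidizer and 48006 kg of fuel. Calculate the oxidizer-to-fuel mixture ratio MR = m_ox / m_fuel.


MR = 309428 / 48006 = 6.45

6.45


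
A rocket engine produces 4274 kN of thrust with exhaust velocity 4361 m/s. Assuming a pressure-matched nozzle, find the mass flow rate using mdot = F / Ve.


mdot = F / Ve = 4274000 / 4361 = 980.1 kg/s

980.1 kg/s


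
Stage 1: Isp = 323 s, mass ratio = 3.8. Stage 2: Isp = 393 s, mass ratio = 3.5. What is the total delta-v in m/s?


dV1 = 323 * 9.81 * ln(3.8) = 4230.1 m/s
dV2 = 393 * 9.81 * ln(3.5) = 4829.8 m/s
Total dV = 4230.1 + 4829.8 = 9059.9 m/s ~ 9060 m/s

9060 m/s


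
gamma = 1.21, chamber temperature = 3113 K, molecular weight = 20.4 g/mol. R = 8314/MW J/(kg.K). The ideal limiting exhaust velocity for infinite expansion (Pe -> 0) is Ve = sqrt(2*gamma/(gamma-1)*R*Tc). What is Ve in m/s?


R = 8314 / 20.4 = 407.55 J/(kg.K)
Ve = sqrt(2 * 1.21 / (1.21 - 1) * 407.55 * 3113) = 3824 m/s

3824 m/s


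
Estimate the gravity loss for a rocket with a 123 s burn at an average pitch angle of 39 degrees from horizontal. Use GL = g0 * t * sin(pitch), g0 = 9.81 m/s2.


GL = 9.81 * 123 * sin(39 deg) = 759 m/s

759 m/s


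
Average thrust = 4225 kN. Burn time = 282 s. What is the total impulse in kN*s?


It = 4225 * 282 = 1191450 kN*s

1191450 kN*s


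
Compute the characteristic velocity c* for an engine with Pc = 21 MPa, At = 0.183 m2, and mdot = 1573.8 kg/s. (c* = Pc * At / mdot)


c* = 21e6 * 0.183 / 1573.8 = 2442 m/s

2442 m/s


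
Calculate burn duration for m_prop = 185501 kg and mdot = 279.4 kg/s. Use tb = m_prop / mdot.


tb = 185501 / 279.4 = 663.9 s

663.9 s


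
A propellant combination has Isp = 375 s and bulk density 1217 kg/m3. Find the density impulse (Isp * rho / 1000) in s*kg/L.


rho*Isp = 375 * 1217 / 1000 = 456 s*kg/L

456 s*kg/L


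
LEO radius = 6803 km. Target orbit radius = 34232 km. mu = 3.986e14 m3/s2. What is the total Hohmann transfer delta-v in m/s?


V1 = sqrt(mu/r1) = 7654.53 m/s
dV1 = V1*(sqrt(2*r2/(r1+r2)) - 1) = 2232.65 m/s
V2 = sqrt(mu/r2) = 3412.34 m/s
dV2 = V2*(1 - sqrt(2*r1/(r1+r2))) = 1447.44 m/s
Total dV = 3680 m/s

3680 m/s


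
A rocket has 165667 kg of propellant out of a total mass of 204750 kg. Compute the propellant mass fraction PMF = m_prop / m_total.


PMF = 165667 / 204750 = 0.809

0.809


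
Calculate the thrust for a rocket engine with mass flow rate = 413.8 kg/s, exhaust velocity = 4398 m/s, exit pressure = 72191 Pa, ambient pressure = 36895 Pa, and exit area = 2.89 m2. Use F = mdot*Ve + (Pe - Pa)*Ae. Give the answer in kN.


F = 413.8 * 4398 + (72191 - 36895) * 2.89 = 1.9219e+06 N = 1921.9 kN

1921.9 kN


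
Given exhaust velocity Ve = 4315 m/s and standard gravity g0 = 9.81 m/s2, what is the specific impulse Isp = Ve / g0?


Isp = Ve / g0 = 4315 / 9.81 = 439.9 s

439.9 s


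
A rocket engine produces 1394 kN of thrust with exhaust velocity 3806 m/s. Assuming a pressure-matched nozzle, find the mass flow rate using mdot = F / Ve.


mdot = F / Ve = 1394000 / 3806 = 366.3 kg/s

366.3 kg/s


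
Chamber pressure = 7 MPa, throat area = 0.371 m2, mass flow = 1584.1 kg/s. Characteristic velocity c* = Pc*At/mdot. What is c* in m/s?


c* = 7e6 * 0.371 / 1584.1 = 1639 m/s

1639 m/s


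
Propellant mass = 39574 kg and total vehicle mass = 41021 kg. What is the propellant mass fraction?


PMF = 39574 / 41021 = 0.965

0.965


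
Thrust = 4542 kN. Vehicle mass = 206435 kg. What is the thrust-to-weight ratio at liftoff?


TWR = 4542000 / (206435 * 9.81) = 2.24

2.24


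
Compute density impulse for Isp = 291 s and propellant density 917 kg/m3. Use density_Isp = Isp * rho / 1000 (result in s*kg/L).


rho*Isp = 291 * 917 / 1000 = 267 s*kg/L

267 s*kg/L


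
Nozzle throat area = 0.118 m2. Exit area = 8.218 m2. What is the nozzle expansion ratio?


AR = 8.218 / 0.118 = 69.6

69.6


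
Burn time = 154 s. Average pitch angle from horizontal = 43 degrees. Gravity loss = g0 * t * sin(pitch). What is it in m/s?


GL = 9.81 * 154 * sin(43 deg) = 1030 m/s

1030 m/s


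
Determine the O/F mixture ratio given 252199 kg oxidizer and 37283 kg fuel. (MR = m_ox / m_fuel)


MR = 252199 / 37283 = 6.76

6.76


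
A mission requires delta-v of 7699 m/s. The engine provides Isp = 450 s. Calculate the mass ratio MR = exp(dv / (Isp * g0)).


Ve = 450 * 9.81 = 4414.5 m/s
MR = exp(7699 / 4414.5) = 5.72

5.72


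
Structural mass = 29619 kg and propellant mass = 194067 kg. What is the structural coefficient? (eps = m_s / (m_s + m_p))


eps = 29619 / (29619 + 194067) = 0.1324

0.1324


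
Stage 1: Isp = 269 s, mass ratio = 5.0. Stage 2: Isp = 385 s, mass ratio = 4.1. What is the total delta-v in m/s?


dV1 = 269 * 9.81 * ln(5.0) = 4247.1 m/s
dV2 = 385 * 9.81 * ln(4.1) = 5329.1 m/s
Total dV = 4247.1 + 5329.1 = 9576.2 m/s ~ 9576 m/s

9576 m/s


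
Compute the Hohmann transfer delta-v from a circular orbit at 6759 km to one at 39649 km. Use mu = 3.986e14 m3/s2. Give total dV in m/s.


V1 = sqrt(mu/r1) = 7679.4 m/s
dV1 = V1*(sqrt(2*r2/(r1+r2)) - 1) = 2358.94 m/s
V2 = sqrt(mu/r2) = 3170.68 m/s
dV2 = V2*(1 - sqrt(2*r1/(r1+r2))) = 1459.44 m/s
Total dV = 3818 m/s

3818 m/s


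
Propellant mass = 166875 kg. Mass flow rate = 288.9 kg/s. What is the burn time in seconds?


tb = 166875 / 288.9 = 577.6 s

577.6 s


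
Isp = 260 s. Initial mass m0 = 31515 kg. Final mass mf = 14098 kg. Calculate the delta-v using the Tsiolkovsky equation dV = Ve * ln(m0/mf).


Ve = 260 * 9.81 = 2550.6 m/s
dV = 2550.6 * ln(31515/14098) = 2052 m/s

2052 m/s


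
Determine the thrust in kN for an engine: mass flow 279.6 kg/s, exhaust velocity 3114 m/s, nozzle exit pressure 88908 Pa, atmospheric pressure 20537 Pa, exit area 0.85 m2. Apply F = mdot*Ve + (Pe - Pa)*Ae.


F = 279.6 * 3114 + (88908 - 20537) * 0.85 = 928790.0 N = 928.8 kN

928.8 kN


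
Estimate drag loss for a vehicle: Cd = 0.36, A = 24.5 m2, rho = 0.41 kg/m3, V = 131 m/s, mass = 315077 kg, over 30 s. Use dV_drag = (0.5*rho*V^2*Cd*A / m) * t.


D = 0.5 * 0.41 * 131^2 * 0.36 * 24.5 = 31028.8 N
a = 31028.8 / 315077 = 0.0985 m/s2
dV = 0.0985 * 30 = 3.0 m/s

3.0 m/s


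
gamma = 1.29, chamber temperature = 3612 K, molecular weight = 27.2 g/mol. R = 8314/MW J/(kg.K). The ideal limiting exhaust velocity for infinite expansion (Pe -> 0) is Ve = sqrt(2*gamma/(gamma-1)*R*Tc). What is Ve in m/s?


R = 8314 / 27.2 = 305.66 J/(kg.K)
Ve = sqrt(2 * 1.29 / (1.29 - 1) * 305.66 * 3612) = 3134 m/s

3134 m/s


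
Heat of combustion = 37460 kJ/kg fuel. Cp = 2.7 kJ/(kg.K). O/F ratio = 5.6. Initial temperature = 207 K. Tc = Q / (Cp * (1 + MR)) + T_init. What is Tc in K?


Tc = 37460 / (2.7 * (1 + 5.6)) + 207 = 2309 K

2309 K


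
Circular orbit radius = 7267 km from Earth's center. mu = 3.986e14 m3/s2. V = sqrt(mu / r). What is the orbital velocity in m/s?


V = sqrt(3.986e14 / 7267000) = 7406 m/s

7406 m/s


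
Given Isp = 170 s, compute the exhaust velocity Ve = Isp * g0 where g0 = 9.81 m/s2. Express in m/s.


Ve = Isp * g0 = 170 * 9.81 = 1667.7 m/s

1667.7 m/s


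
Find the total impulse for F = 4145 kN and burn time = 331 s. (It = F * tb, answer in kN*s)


It = 4145 * 331 = 1371995 kN*s

1371995 kN*s


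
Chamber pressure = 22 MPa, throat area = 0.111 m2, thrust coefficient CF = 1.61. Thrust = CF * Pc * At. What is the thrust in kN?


F = 1.61 * 22e6 * 0.111 = 3.9316e+06 N = 3931.6 kN

3931.6 kN


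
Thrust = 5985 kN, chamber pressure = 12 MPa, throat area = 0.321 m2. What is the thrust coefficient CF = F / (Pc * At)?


CF = 5985000 / (12e6 * 0.321) = 1.55

1.55


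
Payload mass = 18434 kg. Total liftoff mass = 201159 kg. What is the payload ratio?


PR = 18434 / 201159 = 0.0916

0.0916


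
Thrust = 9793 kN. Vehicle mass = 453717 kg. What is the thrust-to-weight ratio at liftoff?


TWR = 9793000 / (453717 * 9.81) = 2.2

2.2


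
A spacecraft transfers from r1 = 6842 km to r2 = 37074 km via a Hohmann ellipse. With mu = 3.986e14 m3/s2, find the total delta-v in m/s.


V1 = sqrt(mu/r1) = 7632.68 m/s
dV1 = V1*(sqrt(2*r2/(r1+r2)) - 1) = 2285.12 m/s
V2 = sqrt(mu/r2) = 3278.94 m/s
dV2 = V2*(1 - sqrt(2*r1/(r1+r2))) = 1448.61 m/s
Total dV = 3734 m/s

3734 m/s


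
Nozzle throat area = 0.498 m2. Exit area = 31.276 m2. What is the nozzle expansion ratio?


AR = 31.276 / 0.498 = 62.8

62.8


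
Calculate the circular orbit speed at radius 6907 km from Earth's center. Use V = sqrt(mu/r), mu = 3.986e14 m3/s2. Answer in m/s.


V = sqrt(3.986e14 / 6907000) = 7597 m/s

7597 m/s


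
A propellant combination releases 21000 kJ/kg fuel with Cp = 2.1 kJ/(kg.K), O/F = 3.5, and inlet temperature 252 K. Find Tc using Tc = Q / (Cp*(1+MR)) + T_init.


Tc = 21000 / (2.1 * (1 + 3.5)) + 252 = 2474 K

2474 K


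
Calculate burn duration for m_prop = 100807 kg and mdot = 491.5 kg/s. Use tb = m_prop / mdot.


tb = 100807 / 491.5 = 205.1 s

205.1 s


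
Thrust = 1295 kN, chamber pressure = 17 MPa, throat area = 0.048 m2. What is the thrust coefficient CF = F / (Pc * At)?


CF = 1295000 / (17e6 * 0.048) = 1.59

1.59


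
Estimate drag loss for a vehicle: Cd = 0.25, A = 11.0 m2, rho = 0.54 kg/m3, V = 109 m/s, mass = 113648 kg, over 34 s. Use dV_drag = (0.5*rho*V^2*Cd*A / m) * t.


D = 0.5 * 0.54 * 109^2 * 0.25 * 11.0 = 8821.64 N
a = 8821.64 / 113648 = 0.0776 m/s2
dV = 0.0776 * 34 = 2.6 m/s

2.6 m/s


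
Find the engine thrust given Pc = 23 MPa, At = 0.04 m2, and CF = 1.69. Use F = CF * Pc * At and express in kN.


F = 1.69 * 23e6 * 0.04 = 1.5548e+06 N = 1554.8 kN

1554.8 kN


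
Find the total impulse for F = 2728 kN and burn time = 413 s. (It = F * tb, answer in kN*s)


It = 2728 * 413 = 1126664 kN*s

1126664 kN*s


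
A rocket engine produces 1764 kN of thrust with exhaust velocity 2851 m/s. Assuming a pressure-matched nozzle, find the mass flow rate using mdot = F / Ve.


mdot = F / Ve = 1764000 / 2851 = 618.7 kg/s

618.7 kg/s


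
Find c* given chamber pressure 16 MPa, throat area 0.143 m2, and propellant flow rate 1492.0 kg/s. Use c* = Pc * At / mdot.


c* = 16e6 * 0.143 / 1492.0 = 1534 m/s

1534 m/s


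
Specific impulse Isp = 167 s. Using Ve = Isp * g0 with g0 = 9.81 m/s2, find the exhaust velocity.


Ve = Isp * g0 = 167 * 9.81 = 1638.3 m/s

1638.3 m/s


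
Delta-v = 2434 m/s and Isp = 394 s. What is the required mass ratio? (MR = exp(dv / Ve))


Ve = 394 * 9.81 = 3865.14 m/s
MR = exp(2434 / 3865.14) = 1.877

1.877


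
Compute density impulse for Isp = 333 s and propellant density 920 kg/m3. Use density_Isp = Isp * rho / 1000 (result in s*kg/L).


rho*Isp = 333 * 920 / 1000 = 306 s*kg/L

306 s*kg/L


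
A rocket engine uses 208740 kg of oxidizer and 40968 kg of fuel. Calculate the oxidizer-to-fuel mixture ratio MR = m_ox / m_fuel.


MR = 208740 / 40968 = 5.1

5.1


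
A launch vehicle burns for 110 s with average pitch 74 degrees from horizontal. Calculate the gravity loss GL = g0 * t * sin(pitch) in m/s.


GL = 9.81 * 110 * sin(74 deg) = 1037 m/s

1037 m/s


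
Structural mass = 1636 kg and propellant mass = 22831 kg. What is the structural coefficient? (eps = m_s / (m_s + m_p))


eps = 1636 / (1636 + 22831) = 0.0669

0.0669
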